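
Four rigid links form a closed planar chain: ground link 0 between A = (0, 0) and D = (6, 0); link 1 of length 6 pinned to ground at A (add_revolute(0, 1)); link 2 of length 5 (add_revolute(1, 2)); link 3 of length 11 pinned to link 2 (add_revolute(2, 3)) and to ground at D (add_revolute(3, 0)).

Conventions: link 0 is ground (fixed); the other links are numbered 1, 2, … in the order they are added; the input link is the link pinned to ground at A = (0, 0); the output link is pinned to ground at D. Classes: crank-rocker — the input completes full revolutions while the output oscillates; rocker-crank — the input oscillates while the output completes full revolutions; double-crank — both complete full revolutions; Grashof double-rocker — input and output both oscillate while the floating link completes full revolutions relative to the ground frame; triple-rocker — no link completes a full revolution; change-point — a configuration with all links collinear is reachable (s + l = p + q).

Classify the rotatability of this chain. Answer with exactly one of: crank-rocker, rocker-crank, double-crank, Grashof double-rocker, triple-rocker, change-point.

lengths: ground=6, input=6, coupler=5, output=11
sorted: s=5 (shortest), l=11 (longest), p+q=12
s + l = 16 vs p + q = 12
s + l > p + q → non-Grashof → no link fully rotates → triple-rocker

triple-rocker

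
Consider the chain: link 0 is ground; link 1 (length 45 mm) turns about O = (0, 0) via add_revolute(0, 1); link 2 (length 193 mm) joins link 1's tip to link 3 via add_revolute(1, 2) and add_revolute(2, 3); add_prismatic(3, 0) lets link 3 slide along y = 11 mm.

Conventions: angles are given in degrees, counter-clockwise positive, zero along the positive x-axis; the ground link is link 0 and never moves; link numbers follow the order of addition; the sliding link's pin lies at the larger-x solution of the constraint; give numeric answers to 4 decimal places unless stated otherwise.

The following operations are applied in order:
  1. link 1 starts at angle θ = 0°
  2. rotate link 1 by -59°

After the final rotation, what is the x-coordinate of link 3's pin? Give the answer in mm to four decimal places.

geometry: r = 45 mm, L = 193 mm, e = 11 mm; θ starts at 0°
rotate link 1 by -59°: θ ← 0° -59° = -59°
crank pin P = (r cos θ, r sin θ) = (23.176713, -38.572529)
h = r sin θ − e = -38.572529 − 11 = -49.572529
x = r cos θ + √(L² − h²) = 23.176713 + 186.524970 = 209.701683

209.7017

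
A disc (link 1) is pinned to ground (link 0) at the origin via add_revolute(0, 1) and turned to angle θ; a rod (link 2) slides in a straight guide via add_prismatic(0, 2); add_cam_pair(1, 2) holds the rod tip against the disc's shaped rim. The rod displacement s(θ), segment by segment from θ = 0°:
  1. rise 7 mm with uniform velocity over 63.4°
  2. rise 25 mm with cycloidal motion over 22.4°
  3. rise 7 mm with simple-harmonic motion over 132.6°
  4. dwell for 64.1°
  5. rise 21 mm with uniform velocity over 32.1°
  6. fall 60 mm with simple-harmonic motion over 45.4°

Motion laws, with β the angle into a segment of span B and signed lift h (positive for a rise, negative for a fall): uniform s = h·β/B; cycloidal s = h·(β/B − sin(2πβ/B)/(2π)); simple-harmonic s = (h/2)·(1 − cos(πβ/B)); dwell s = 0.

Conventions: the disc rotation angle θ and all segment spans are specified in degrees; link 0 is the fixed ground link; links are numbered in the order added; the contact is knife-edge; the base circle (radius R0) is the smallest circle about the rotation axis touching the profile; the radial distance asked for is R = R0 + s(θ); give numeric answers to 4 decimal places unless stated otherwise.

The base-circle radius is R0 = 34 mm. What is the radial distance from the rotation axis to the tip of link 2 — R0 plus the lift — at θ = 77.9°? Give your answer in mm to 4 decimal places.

segment 1 (0° to 63.4°, uniform, h = 7) is passed completely: s = 0.0000 + (7) = 7.0000
θ = 77.9° falls in segment 2 (63.4° to 85.8°, cycloidal, h = 25): β = 77.9 − 63.4 = 14.5°, B = 22.4°; Δs = 25·(0.6473 − sin(2π·0.6473)/(2π)) = 19.3622; s = 7.0000 + 19.3622 = 26.3622
R = R0 + s = 34 + 26.3622 = 60.3622

60.3622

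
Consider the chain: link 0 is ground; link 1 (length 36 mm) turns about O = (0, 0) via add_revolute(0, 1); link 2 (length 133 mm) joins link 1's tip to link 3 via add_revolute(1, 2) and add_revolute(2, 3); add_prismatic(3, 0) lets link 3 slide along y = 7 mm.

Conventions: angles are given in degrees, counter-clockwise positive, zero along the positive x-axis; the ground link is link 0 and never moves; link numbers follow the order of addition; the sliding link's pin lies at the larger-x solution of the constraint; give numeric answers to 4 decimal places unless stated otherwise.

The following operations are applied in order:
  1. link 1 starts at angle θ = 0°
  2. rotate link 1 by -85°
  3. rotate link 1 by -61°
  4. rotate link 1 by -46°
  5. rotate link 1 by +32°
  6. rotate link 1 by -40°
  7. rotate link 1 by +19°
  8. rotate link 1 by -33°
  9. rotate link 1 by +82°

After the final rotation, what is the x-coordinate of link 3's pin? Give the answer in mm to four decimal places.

geometry: r = 36 mm, L = 133 mm, e = 7 mm; θ starts at 0°
rotate link 1 by -85°: θ ← 0° -85° = -85°
rotate link 1 by -61°: θ ← -85° -61° = -146°
rotate link 1 by -46°: θ ← -146° -46° = -192°
rotate link 1 by +32°: θ ← -192° +32° = -160°
rotate link 1 by -40°: θ ← -160° -40° = -200°
rotate link 1 by +19°: θ ← -200° +19° = -181°
rotate link 1 by -33°: θ ← -181° -33° = -214°
rotate link 1 by +82°: θ ← -214° +82° = -132°
crank pin P = (r cos θ, r sin θ) = (-24.088702, -26.753214)
h = r sin θ − e = -26.753214 − 7 = -33.753214
x = r cos θ + √(L² − h²) = -24.088702 + 128.645717 = 104.557015

104.5570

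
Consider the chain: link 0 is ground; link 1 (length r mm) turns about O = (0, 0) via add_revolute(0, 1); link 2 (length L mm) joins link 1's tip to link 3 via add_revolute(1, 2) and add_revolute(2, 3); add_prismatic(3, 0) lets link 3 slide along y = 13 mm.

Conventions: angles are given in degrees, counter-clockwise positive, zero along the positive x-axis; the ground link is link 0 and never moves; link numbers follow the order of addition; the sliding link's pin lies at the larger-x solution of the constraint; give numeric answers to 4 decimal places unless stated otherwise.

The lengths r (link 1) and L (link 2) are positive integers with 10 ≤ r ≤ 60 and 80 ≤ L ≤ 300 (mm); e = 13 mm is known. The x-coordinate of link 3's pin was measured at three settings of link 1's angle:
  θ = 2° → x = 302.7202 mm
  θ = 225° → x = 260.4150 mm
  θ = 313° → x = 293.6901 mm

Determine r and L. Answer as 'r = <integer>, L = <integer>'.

constraint per measurement: (x − r cos θ)² + (r sin θ − e)² = L²
subtracting the θ₁ and θ₂ equations cancels the r² and L² terms:
r = (x₁² − x₂²) / (2[(x₁cos θ₁ + e sin θ₁) − (x₂cos θ₂ + e sin θ₂)]) = 24.0000 → r = 24
L² = (x₁ − r cos θ₁)² + (r sin θ₁ − e)² = 77841.0242 → L = 279.0000 → L = 279
check at θ₃=313°: x = 293.6901 (printed 293.6901) ✓

r = 24, L = 279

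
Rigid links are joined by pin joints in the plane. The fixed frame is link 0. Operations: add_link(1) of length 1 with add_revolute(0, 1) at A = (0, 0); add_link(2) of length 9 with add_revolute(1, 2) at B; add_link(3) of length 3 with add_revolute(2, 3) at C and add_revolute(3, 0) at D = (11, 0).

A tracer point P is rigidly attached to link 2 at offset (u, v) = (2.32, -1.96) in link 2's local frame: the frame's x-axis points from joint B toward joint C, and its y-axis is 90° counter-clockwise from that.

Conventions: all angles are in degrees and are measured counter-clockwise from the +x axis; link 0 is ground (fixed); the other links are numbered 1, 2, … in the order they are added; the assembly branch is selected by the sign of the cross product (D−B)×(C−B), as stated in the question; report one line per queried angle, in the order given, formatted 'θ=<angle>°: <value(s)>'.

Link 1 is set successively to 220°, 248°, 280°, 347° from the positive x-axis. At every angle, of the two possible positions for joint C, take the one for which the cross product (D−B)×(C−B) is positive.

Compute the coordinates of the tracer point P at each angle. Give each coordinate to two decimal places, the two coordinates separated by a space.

A=(0,0), D=(11.00,0)
θ=220°: B = A + 1.00·(cos220°, sin220°) = (-0.7660, -0.6428)
θ=220°: |BD| = 11.7836
θ=220°: circle(B,9.00) ∩ circle(D,3.00): a=8.9469, h=0.9763
θ=220°:   candidates: C₊=(8.1143,0.8201) cross=11.504; C₋=(8.2208,-1.1296) cross=-11.504
θ=220°:   branch + wants cross > 0 → take C=(8.1143,0.8201) (cross=11.504)
θ=220°: ex = (C−B)/|BC| = (0.9867,0.1625); ey = (-0.1625,0.9867)
θ=220°: P = B + 2.32·ex + -1.96·ey = (1.8417,-2.1996)
θ=248°: B = A + 1.00·(cos248°, sin248°) = (-0.3746, -0.9272)
θ=248°: |BD| = 11.4123
θ=248°: circle(B,9.00) ∩ circle(D,3.00): a=8.8606, h=1.5776
θ=248°:   candidates: C₊=(8.3286,1.3651) cross=18.004; C₋=(8.5849,-1.7797) cross=-18.004
θ=248°:   branch + wants cross > 0 → take C=(8.3286,1.3651) (cross=18.004)
θ=248°: ex = (C−B)/|BC| = (0.9670,0.2547); ey = (-0.2547,0.9670)
θ=248°: P = B + 2.32·ex + -1.96·ey = (2.3681,-2.2316)
θ=280°: B = A + 1.00·(cos280°, sin280°) = (0.1736, -0.9848)
θ=280°: |BD| = 10.8711
θ=280°: circle(B,9.00) ∩ circle(D,3.00): a=8.7471, h=2.1187
θ=280°:   candidates: C₊=(8.6928,1.9175) cross=23.032; C₋=(9.0767,-2.3024) cross=-23.032
θ=280°:   branch + wants cross > 0 → take C=(8.6928,1.9175) (cross=23.032)
θ=280°: ex = (C−B)/|BC| = (0.9466,0.3225); ey = (-0.3225,0.9466)
θ=280°: P = B + 2.32·ex + -1.96·ey = (3.0018,-2.0919)
θ=347°: B = A + 1.00·(cos347°, sin347°) = (0.9744, -0.2250)
θ=347°: |BD| = 10.0282
θ=347°: circle(B,9.00) ∩ circle(D,3.00): a=8.6040, h=2.6404
θ=347°:   candidates: C₊=(9.5169,2.6078) cross=26.478; C₋=(9.6354,-2.6717) cross=-26.478
θ=347°:   branch + wants cross > 0 → take C=(9.5169,2.6078) (cross=26.478)
θ=347°: ex = (C−B)/|BC| = (0.9492,0.3147); ey = (-0.3147,0.9492)
θ=347°: P = B + 2.32·ex + -1.96·ey = (3.7934,-1.3551)

θ=220°: 1.84 -2.20
θ=248°: 2.37 -2.23
θ=280°: 3.00 -2.09
θ=347°: 3.79 -1.36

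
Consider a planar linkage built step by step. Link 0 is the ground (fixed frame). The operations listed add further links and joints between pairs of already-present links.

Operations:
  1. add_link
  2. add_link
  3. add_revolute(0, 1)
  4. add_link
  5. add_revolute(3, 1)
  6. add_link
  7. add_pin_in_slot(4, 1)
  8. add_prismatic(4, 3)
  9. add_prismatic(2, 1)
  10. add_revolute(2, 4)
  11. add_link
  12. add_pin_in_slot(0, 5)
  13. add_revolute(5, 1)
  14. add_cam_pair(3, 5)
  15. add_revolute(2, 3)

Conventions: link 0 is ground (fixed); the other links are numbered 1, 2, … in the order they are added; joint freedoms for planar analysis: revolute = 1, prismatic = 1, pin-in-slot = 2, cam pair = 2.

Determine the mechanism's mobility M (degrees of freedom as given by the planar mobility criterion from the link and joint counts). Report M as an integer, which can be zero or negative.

ground; <1,0,0>
#1 <2,0,0>
#2 <3,0,0>
R:0↔1 J1 <3,1,0>
#3 <4,1,0>
R:3↔1 J1 <4,2,0>
#4 <5,2,0>
PS:4↔1 J2 <5,2,1>
P:4↔3 J1 <5,3,1>
P:2↔1 J1 <5,4,1>
R:2↔4 J1 <5,5,1>
#5 <6,5,1>
PS:0↔5 J2 <6,5,2>
R:5↔1 J1 <6,6,2>
C:3↔5 J2 <6,6,3>
R:2↔3 J1 <6,7,3>
3×5 − 2×7 − 1×3 = -2

M = -2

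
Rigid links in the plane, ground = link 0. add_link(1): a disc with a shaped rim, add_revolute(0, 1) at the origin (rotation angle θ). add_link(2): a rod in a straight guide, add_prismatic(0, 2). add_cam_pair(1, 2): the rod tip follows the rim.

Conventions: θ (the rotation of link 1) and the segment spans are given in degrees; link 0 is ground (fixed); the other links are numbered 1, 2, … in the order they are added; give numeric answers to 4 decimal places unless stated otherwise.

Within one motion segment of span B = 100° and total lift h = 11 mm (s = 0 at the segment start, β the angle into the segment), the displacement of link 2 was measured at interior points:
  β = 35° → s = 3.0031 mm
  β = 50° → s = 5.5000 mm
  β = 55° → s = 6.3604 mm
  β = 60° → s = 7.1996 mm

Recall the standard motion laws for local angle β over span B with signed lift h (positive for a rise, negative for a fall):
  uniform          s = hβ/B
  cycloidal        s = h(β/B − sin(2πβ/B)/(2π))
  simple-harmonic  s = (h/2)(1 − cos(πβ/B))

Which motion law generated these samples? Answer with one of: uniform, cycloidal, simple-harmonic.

candidates at β/B = r: uniform s = h·r (linear in β); cycloidal s = h·(r − sin(2πr)/(2π)); simple-harmonic s = (h/2)(1 − cos(πr))
β=35°: printed 3.0031 | uniform 3.8500, cycloidal 2.4337, simple-harmonic 3.0031
β=50°: printed 5.5000 | uniform 5.5000, cycloidal 5.5000, simple-harmonic 5.5000
β=55°: printed 6.3604 | uniform 6.0500, cycloidal 6.5910, simple-harmonic 6.3604
β=60°: printed 7.1996 | uniform 6.6000, cycloidal 7.6290, simple-harmonic 7.1996
only one law matches every sample → simple-harmonic

simple-harmonic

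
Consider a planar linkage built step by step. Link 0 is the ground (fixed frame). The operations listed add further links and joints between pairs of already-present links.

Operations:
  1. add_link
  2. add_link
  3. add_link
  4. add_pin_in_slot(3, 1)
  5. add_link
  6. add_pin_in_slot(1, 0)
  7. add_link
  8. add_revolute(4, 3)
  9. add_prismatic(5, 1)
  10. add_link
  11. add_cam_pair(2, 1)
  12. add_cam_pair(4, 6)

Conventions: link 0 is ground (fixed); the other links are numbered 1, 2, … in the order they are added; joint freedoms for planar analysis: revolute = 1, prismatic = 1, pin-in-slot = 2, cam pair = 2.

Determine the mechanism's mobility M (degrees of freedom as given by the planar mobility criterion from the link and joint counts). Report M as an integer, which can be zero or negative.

link 0 = ground. State L|J1|J2 = 1|0|0
+link1  2|0|0
+link2  3|0|0
+link3  4|0|0
PS(3,1) f=2→J2  4|0|1
+link4  5|0|1
PS(1,0) f=2→J2  5|0|2
+link5  6|0|2
R(4,3) f=1→J1  6|1|2
P(5,1) f=1→J1  6|2|2
+link6  7|2|2
C(2,1) f=2→J2  7|2|3
C(4,6) f=2→J2  7|2|4
M = 3(7−1)−2·2−4 = 18−4−4 = 10

M = 10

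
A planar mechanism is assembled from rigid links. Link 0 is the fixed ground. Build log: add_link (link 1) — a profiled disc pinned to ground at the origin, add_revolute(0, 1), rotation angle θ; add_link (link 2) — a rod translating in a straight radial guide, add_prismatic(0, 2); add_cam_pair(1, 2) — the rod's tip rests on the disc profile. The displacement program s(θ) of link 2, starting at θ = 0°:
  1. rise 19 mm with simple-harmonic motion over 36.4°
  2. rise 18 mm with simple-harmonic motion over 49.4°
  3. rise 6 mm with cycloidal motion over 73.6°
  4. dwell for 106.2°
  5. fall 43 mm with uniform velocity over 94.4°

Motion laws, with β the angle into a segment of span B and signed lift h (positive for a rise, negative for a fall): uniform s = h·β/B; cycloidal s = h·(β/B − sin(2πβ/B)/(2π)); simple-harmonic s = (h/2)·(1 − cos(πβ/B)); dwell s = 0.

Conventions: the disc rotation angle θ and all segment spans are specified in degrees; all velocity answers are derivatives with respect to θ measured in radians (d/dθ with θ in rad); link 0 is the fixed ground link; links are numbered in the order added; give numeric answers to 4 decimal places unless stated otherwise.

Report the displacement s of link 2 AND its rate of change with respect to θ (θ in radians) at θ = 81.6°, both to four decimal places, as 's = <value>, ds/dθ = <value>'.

seg 1 [0°–36.4°] simple-harmonic, h=19: full span → s += 19 → s = 19.0000
seg 2 [36.4°–85.8°] simple-harmonic, h=18: θ=81.6° here. β=45.2, B=49.4. 18/2·(1 − cos(π·0.9150)) = 17.6809 → s = 36.6809
velocity in seg [36.4°–85.8°] (simple-harmonic), θ in radians: β = 45.2° = 0.7889 rad, B = 49.4° = 0.8622 rad; ds/dθ = (πh/(2B)) sin(πβ/B) = (π·18/(2·0.8622)) sin(π·0.9150) = 8.655338 mm/rad

s = 36.6809, ds/dθ = 8.6553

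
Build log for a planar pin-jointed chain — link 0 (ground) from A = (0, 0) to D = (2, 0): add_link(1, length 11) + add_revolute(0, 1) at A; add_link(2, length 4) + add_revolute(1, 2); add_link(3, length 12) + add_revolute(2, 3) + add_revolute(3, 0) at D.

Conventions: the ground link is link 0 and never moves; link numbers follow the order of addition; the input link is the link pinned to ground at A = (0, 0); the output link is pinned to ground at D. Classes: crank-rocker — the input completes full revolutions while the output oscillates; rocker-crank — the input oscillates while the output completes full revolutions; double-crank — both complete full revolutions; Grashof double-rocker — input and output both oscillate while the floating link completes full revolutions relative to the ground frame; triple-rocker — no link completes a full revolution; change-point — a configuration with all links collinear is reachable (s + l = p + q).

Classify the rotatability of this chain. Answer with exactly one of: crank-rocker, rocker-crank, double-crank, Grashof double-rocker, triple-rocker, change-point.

lengths: ground=2, input=11, coupler=4, output=12
sorted: s=2 (shortest), l=12 (longest), p+q=15
s + l = 14 vs p + q = 15
s + l < p + q (Grashof) with shortest = ground link → double-crank

double-crank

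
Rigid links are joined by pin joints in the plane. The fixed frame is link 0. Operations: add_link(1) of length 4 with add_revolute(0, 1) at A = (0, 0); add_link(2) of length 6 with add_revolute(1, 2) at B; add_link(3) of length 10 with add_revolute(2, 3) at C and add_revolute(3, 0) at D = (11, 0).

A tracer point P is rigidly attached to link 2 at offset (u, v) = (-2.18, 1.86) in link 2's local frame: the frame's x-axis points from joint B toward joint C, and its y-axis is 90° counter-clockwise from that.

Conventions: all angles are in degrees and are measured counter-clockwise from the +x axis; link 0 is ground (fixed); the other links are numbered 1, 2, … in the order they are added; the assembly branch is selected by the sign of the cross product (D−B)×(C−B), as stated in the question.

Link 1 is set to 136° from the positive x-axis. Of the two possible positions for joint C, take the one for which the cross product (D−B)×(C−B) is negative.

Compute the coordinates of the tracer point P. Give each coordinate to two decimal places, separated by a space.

A=(0,0), D=(11.00,0)
B = A + 4.00·(cos136°, sin136°) = (-2.8774, 2.7786)
|BD| = 14.1528
circle(B,6.00) ∩ circle(D,10.00): a=4.8154, h=3.5794
  candidates: C₊=(2.5470,5.3430) cross=50.659; C₋=(1.1415,-1.6765) cross=-50.659
  branch - wants cross < 0 → take C=(1.1415,-1.6765) (cross=-50.659)
ex = (C−B)/|BC| = (0.6698,-0.7425); ey = (0.7425,0.6698)
P = B + -2.18·ex + 1.86·ey = (-2.9565,5.6432)

-2.96 5.64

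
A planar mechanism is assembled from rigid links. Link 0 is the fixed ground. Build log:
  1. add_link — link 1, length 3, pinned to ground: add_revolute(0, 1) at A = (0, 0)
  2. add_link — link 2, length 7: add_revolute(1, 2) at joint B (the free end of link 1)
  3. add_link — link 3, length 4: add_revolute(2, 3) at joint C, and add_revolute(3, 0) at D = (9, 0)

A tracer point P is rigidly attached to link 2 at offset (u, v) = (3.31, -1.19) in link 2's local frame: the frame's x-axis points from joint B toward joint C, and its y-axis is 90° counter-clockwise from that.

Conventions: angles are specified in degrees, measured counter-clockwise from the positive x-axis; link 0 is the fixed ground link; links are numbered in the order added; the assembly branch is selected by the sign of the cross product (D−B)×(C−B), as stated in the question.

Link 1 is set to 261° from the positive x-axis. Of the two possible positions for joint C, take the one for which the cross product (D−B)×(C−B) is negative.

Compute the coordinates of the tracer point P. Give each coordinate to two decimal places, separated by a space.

A=(0,0), D=(9.00,0)
B = A + 3.00·(cos261°, sin261°) = (-0.4693, -2.9631)
|BD| = 9.9221
circle(B,7.00) ∩ circle(D,4.00): a=6.6240, h=2.2633
  candidates: C₊=(5.1765,1.1751) cross=22.457; C₋=(6.5283,-3.1450) cross=-22.457
  branch - wants cross < 0 → take C=(6.5283,-3.1450) (cross=-22.457)
ex = (C−B)/|BC| = (0.9997,-0.0260); ey = (0.0260,0.9997)
P = B + 3.31·ex + -1.19·ey = (2.8087,-4.2387)

2.81 -4.24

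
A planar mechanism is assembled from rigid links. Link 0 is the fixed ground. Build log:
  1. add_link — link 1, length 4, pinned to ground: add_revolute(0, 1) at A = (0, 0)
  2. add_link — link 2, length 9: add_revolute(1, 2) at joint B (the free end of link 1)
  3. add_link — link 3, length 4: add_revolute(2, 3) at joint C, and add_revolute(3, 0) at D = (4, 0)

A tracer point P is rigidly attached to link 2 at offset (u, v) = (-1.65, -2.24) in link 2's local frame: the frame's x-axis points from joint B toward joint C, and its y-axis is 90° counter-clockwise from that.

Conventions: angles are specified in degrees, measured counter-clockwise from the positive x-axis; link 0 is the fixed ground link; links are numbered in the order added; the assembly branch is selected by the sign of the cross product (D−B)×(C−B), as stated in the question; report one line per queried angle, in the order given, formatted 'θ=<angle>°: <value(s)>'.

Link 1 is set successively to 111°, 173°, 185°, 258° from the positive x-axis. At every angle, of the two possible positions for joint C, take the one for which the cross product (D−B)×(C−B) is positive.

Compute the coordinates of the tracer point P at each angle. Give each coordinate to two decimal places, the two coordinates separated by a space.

A=(0,0), D=(4.00,0)
θ=111°: B = A + 4.00·(cos111°, sin111°) = (-1.4335, 3.7343)
θ=111°: |BD| = 6.5930
θ=111°: circle(B,9.00) ∩ circle(D,4.00): a=8.2260, h=3.6515
θ=111°:   candidates: C₊=(7.4140,2.0844) cross=24.074; C₋=(3.2775,-3.9342) cross=-24.074
θ=111°:   branch + wants cross > 0 → take C=(7.4140,2.0844) (cross=24.074)
θ=111°: ex = (C−B)/|BC| = (0.9831,-0.1833); ey = (0.1833,0.9831)
θ=111°: P = B + -1.65·ex + -2.24·ey = (-3.4662,1.8348)
θ=173°: B = A + 4.00·(cos173°, sin173°) = (-3.9702, 0.4875)
θ=173°: |BD| = 7.9851
θ=173°: circle(B,9.00) ∩ circle(D,4.00): a=8.0626, h=3.9992
θ=173°:   candidates: C₊=(4.3216,3.9871) cross=31.934; C₋=(3.8333,-3.9965) cross=-31.934
θ=173°:   branch + wants cross > 0 → take C=(4.3216,3.9871) (cross=31.934)
θ=173°: ex = (C−B)/|BC| = (0.9213,0.3888); ey = (-0.3888,0.9213)
θ=173°: P = B + -1.65·ex + -2.24·ey = (-4.6193,-2.2178)
θ=185°: B = A + 4.00·(cos185°, sin185°) = (-3.9848, -0.3486)
θ=185°: |BD| = 7.9924
θ=185°: circle(B,9.00) ∩ circle(D,4.00): a=8.0626, h=3.9994
θ=185°:   candidates: C₊=(3.8957,3.9986) cross=31.965; C₋=(4.2446,-3.9925) cross=-31.965
θ=185°:   branch + wants cross > 0 → take C=(3.8957,3.9986) (cross=31.965)
θ=185°: ex = (C−B)/|BC| = (0.8756,0.4830); ey = (-0.4830,0.8756)
θ=185°: P = B + -1.65·ex + -2.24·ey = (-4.3475,-3.1070)
θ=258°: B = A + 4.00·(cos258°, sin258°) = (-0.8316, -3.9126)
θ=258°: |BD| = 6.2172
θ=258°: circle(B,9.00) ∩ circle(D,4.00): a=8.3360, h=3.3927
θ=258°:   candidates: C₊=(3.5116,3.9701) cross=21.093; C₋=(7.7818,-1.3032) cross=-21.093
θ=258°:   branch + wants cross > 0 → take C=(3.5116,3.9701) (cross=21.093)
θ=258°: ex = (C−B)/|BC| = (0.4826,0.8759); ey = (-0.8759,0.4826)
θ=258°: P = B + -1.65·ex + -2.24·ey = (0.3340,-6.4387)

θ=111°: -3.47 1.83
θ=173°: -4.62 -2.22
θ=185°: -4.35 -3.11
θ=258°: 0.33 -6.44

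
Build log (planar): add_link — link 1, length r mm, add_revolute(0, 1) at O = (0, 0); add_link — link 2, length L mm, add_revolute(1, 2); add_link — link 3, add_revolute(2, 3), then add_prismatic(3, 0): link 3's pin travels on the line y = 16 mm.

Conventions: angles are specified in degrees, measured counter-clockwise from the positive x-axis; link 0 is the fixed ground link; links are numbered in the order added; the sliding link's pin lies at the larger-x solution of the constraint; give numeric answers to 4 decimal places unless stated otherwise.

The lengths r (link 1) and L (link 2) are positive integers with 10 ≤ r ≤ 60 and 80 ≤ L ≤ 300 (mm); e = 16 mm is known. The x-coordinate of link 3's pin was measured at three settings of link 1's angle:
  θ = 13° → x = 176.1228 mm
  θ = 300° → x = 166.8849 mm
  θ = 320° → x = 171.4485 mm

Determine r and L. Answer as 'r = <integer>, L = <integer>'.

constraint per measurement: (x − r cos θ)² + (r sin θ − e)² = L²
subtracting the θ₁ and θ₂ equations cancels the r² and L² terms:
r = (x₁² − x₂²) / (2[(x₁cos θ₁ + e sin θ₁) − (x₂cos θ₂ + e sin θ₂)]) = 15.0001 → r = 15
L² = (x₁ − r cos θ₁)² + (r sin θ₁ − e)² = 26244.0007 → L = 162.0000 → L = 162
check at θ₃=320°: x = 171.4485 (printed 171.4485) ✓

r = 15, L = 162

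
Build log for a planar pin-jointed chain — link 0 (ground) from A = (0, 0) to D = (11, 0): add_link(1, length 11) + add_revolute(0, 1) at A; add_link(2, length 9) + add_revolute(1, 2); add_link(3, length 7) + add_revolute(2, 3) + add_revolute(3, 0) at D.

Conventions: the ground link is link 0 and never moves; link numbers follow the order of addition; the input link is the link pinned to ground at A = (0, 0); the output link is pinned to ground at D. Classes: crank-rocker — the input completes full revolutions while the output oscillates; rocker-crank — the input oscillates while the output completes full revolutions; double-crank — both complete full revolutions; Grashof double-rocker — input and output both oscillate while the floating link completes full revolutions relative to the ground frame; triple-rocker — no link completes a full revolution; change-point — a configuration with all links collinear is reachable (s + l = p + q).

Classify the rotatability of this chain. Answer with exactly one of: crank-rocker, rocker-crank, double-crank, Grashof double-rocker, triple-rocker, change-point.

lengths: ground=11, input=11, coupler=9, output=7
sorted: s=7 (shortest), l=11 (longest), p+q=20
s + l = 18 vs p + q = 20
s + l < p + q (Grashof) with shortest = output link → rocker-crank

rocker-crank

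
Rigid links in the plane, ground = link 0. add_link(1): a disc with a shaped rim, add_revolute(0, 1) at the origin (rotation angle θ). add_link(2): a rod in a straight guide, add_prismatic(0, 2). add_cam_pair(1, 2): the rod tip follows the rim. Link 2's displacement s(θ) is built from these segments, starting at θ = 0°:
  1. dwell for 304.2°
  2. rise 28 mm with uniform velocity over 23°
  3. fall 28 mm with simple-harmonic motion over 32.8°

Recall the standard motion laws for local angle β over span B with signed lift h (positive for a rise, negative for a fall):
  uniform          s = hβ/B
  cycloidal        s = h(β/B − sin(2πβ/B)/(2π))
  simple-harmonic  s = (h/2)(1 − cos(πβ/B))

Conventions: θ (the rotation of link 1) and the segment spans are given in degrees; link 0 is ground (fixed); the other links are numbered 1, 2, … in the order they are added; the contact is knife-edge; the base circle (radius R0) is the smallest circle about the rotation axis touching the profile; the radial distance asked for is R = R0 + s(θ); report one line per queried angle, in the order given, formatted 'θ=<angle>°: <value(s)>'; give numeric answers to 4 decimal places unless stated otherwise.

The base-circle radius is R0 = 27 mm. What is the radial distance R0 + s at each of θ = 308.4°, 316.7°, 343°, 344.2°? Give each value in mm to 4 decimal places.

segment 1 (0° to 304.2°, dwell): s unchanged at 0.0000
θ = 308.4° falls in segment 2 (304.2° to 327.2°, uniform, h = 28): β = 308.4 − 304.2 = 4.2°, B = 23°; Δs = 28·4.2/23 = 5.1130; s = 0.0000 + 5.1130 = 5.1130
θ = 316.7° falls in segment 2 (304.2° to 327.2°, uniform, h = 28): β = 316.7 − 304.2 = 12.5°, B = 23°; Δs = 28·12.5/23 = 15.2174; s = 0.0000 + 15.2174 = 15.2174
segment 2 (304.2° to 327.2°, uniform, h = 28) is passed completely: s = 0.0000 + (28) = 28.0000
θ = 343° falls in segment 3 (327.2° to 360°, simple-harmonic, h = -28): β = 343 − 327.2 = 15.8°, B = 32.8°; Δs = -28/2·(1 − cos(π·0.4817)) = -13.1959; s = 28.0000 − 13.1959 = 14.8041
θ = 344.2° falls in segment 3 (327.2° to 360°, simple-harmonic, h = -28): β = 344.2 − 327.2 = 17°, B = 32.8°; Δs = -28/2·(1 − cos(π·0.5183)) = -14.8041; s = 28.0000 − 14.8041 = 13.1959
θ=308.4°: R = R0 + s = 27 + 5.1130 = 32.1130
θ=316.7°: R = R0 + s = 27 + 15.2174 = 42.2174
θ=343°: R = R0 + s = 27 + 14.8041 = 41.8041
θ=344.2°: R = R0 + s = 27 + 13.1959 = 40.1959

θ=308.4°: 32.1130
θ=316.7°: 42.2174
θ=343°: 41.8041
θ=344.2°: 40.1959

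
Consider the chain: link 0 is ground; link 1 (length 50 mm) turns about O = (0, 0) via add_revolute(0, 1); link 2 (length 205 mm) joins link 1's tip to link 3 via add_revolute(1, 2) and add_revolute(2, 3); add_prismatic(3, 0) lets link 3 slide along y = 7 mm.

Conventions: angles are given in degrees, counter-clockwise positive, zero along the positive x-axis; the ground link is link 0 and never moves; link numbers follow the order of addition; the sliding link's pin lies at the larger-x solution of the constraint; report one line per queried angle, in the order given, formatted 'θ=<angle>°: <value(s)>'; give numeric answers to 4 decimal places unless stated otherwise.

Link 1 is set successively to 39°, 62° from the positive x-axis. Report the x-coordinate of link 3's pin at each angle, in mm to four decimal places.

geometry: r = 50 mm, L = 205 mm, e = 7 mm
θ=39°: crank pin P = (r cos θ, r sin θ) = (38.857298, 31.466020)
θ=39°: h = r sin θ − e = 31.466020 − 7 = 24.466020
θ=39°: x = r cos θ + √(L² − h²) = 38.857298 + 203.534798 = 242.392096
θ=62°: crank pin P = (r cos θ, r sin θ) = (23.473578, 44.147380)
θ=62°: h = r sin θ − e = 44.147380 − 7 = 37.147380
θ=62°: x = r cos θ + √(L² − h²) = 23.473578 + 201.606231 = 225.079809

θ=39°: 242.3921
θ=62°: 225.0798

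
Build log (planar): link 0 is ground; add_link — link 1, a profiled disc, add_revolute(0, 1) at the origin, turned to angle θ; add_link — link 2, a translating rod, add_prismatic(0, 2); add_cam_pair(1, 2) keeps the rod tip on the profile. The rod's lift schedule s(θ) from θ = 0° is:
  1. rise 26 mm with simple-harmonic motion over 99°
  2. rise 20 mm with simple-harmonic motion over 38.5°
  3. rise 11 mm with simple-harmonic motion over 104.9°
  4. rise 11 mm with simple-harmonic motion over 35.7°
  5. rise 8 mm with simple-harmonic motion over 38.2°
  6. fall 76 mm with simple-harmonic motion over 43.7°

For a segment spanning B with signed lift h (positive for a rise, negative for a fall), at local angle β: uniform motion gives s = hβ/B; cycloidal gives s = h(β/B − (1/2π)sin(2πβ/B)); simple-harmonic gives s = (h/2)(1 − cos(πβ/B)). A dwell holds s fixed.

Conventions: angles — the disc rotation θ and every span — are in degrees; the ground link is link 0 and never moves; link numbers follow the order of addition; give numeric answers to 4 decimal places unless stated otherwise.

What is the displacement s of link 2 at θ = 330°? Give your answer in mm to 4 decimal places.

seg 1 [0°–99°] simple-harmonic, h=26: full span → s += 26 → s = 26.0000
seg 2 [99°–137.5°] simple-harmonic, h=20: full span → s += 20 → s = 46.0000
seg 3 [137.5°–242.4°] simple-harmonic, h=11: full span → s += 11 → s = 57.0000
seg 4 [242.4°–278.1°] simple-harmonic, h=11: full span → s += 11 → s = 68.0000
seg 5 [278.1°–316.3°] simple-harmonic, h=8: full span → s += 8 → s = 76.0000
seg 6 [316.3°–360°] simple-harmonic, h=-76: θ=330° here. β=13.7, B=43.7. -76/2·(1 − cos(π·0.3135)) = -16.9878 → s = 59.0122

59.0122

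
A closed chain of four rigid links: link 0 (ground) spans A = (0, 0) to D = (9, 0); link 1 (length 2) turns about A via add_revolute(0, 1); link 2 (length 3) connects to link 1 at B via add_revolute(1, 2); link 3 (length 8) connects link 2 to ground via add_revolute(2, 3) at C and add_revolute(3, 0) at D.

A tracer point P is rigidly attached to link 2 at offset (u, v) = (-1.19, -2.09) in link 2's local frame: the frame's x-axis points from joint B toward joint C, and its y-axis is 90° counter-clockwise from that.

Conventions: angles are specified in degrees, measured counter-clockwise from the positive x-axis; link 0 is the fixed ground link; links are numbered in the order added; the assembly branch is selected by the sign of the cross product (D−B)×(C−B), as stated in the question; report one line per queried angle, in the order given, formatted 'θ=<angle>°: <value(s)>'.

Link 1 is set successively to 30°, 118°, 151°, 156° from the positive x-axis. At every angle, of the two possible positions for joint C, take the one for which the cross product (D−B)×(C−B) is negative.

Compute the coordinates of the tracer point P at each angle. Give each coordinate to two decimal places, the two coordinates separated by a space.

A=(0,0), D=(9.00,0)
θ=30°: B = A + 2.00·(cos30°, sin30°) = (1.7321, 1.0000)
θ=30°: |BD| = 7.3364
θ=30°: circle(B,3.00) ∩ circle(D,8.00): a=-0.0802, h=2.9989
θ=30°:   candidates: C₊=(2.0614,3.9819) cross=22.001; C₋=(1.2438,-1.9600) cross=-22.001
θ=30°:   branch - wants cross < 0 → take C=(1.2438,-1.9600) (cross=-22.001)
θ=30°: ex = (C−B)/|BC| = (-0.1627,-0.9867); ey = (0.9867,-0.1627)
θ=30°: P = B + -1.19·ex + -2.09·ey = (-0.1364,2.5143)
θ=118°: B = A + 2.00·(cos118°, sin118°) = (-0.9389, 1.7659)
θ=118°: |BD| = 10.0946
θ=118°: circle(B,3.00) ∩ circle(D,8.00): a=2.3231, h=1.8982
θ=118°:   candidates: C₊=(1.6804,3.2285) cross=19.162; C₋=(1.0162,-0.5095) cross=-19.162
θ=118°:   branch - wants cross < 0 → take C=(1.0162,-0.5095) (cross=-19.162)
θ=118°: ex = (C−B)/|BC| = (0.6517,-0.7585); ey = (0.7585,0.6517)
θ=118°: P = B + -1.19·ex + -2.09·ey = (-3.2997,1.3063)
θ=151°: B = A + 2.00·(cos151°, sin151°) = (-1.7492, 0.9696)
θ=151°: |BD| = 10.7929
θ=151°: circle(B,3.00) ∩ circle(D,8.00): a=2.8485, h=0.9414
θ=151°:   candidates: C₊=(1.1723,1.6513) cross=10.160; C₋=(1.0031,-0.2239) cross=-10.160
θ=151°:   branch - wants cross < 0 → take C=(1.0031,-0.2239) (cross=-10.160)
θ=151°: ex = (C−B)/|BC| = (0.9175,-0.3978); ey = (0.3978,0.9175)
θ=151°: P = B + -1.19·ex + -2.09·ey = (-3.6725,-0.4744)
θ=156°: B = A + 2.00·(cos156°, sin156°) = (-1.8271, 0.8135)
θ=156°: |BD| = 10.8576
θ=156°: circle(B,3.00) ∩ circle(D,8.00): a=2.8960, h=0.7830
θ=156°:   candidates: C₊=(1.1195,1.3773) cross=8.501; C₋=(1.0021,-0.1843) cross=-8.501
θ=156°:   branch - wants cross < 0 → take C=(1.0021,-0.1843) (cross=-8.501)
θ=156°: ex = (C−B)/|BC| = (0.9431,-0.3326); ey = (0.3326,0.9431)
θ=156°: P = B + -1.19·ex + -2.09·ey = (-3.6445,-0.7618)

θ=30°: -0.14 2.51
θ=118°: -3.30 1.31
θ=151°: -3.67 -0.47
θ=156°: -3.64 -0.76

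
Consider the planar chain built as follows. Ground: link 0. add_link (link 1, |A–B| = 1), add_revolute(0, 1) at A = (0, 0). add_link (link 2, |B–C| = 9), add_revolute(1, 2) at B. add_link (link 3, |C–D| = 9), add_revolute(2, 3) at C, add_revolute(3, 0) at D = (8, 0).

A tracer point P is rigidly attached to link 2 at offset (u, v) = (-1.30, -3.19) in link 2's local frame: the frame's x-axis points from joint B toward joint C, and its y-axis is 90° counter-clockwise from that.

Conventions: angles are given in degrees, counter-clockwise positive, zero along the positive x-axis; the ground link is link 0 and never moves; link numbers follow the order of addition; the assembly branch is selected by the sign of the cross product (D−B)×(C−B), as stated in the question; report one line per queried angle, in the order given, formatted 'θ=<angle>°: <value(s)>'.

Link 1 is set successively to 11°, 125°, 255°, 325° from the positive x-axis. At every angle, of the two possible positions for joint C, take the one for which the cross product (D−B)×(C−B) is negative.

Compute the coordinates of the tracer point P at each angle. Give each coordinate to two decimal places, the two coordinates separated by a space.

A=(0,0), D=(8.00,0)
θ=11°: B = A + 1.00·(cos11°, sin11°) = (0.9816, 0.1908)
θ=11°: |BD| = 7.0210
θ=11°: circle(B,9.00) ∩ circle(D,9.00): a=3.5105, h=8.2871
θ=11°:   candidates: C₊=(4.7160,8.3795) cross=58.184; C₋=(4.2656,-8.1887) cross=-58.184
θ=11°:   branch - wants cross < 0 → take C=(4.2656,-8.1887) (cross=-58.184)
θ=11°: ex = (C−B)/|BC| = (0.3649,-0.9311); ey = (0.9311,0.3649)
θ=11°: P = B + -1.30·ex + -3.19·ey = (-2.4628,0.2372)
θ=125°: B = A + 1.00·(cos125°, sin125°) = (-0.5736, 0.8192)
θ=125°: |BD| = 8.6126
θ=125°: circle(B,9.00) ∩ circle(D,9.00): a=4.3063, h=7.9029
θ=125°:   candidates: C₊=(4.4649,8.2766) cross=68.065; C₋=(2.9616,-7.4575) cross=-68.065
θ=125°:   branch - wants cross < 0 → take C=(2.9616,-7.4575) (cross=-68.065)
θ=125°: ex = (C−B)/|BC| = (0.3928,-0.9196); ey = (0.9196,0.3928)
θ=125°: P = B + -1.30·ex + -3.19·ey = (-4.0178,0.7617)
θ=255°: B = A + 1.00·(cos255°, sin255°) = (-0.2588, -0.9659)
θ=255°: |BD| = 8.3151
θ=255°: circle(B,9.00) ∩ circle(D,9.00): a=4.1576, h=7.9822
θ=255°:   candidates: C₊=(2.9433,7.4451) cross=66.372; C₋=(4.7978,-8.4111) cross=-66.372
θ=255°:   branch - wants cross < 0 → take C=(4.7978,-8.4111) (cross=-66.372)
θ=255°: ex = (C−B)/|BC| = (0.5619,-0.8272); ey = (0.8272,0.5619)
θ=255°: P = B + -1.30·ex + -3.19·ey = (-3.6281,-1.6828)
θ=325°: B = A + 1.00·(cos325°, sin325°) = (0.8192, -0.5736)
θ=325°: |BD| = 7.2037
θ=325°: circle(B,9.00) ∩ circle(D,9.00): a=3.6019, h=8.2478
θ=325°:   candidates: C₊=(3.7529,7.9349) cross=59.415; C₋=(5.0663,-8.5084) cross=-59.415
θ=325°:   branch - wants cross < 0 → take C=(5.0663,-8.5084) (cross=-59.415)
θ=325°: ex = (C−B)/|BC| = (0.4719,-0.8817); ey = (0.8817,0.4719)
θ=325°: P = B + -1.30·ex + -3.19·ey = (-2.6068,-0.9328)

θ=11°: -2.46 0.24
θ=125°: -4.02 0.76
θ=255°: -3.63 -1.68
θ=325°: -2.61 -0.93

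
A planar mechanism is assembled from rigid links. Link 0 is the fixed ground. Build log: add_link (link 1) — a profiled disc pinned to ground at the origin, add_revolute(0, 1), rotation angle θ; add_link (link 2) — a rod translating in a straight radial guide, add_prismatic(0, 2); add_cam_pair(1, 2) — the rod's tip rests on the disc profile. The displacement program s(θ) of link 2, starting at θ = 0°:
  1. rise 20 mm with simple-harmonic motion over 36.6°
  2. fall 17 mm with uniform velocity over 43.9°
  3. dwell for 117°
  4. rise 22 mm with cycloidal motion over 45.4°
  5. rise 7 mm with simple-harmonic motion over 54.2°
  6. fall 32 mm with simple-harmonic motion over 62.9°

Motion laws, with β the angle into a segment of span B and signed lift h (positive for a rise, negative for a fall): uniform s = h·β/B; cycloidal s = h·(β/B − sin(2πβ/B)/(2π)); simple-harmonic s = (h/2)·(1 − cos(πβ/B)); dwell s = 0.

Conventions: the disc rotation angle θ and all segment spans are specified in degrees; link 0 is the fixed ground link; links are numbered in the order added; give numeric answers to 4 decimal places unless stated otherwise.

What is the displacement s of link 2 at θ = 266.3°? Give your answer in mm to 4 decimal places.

seg 1 [0°–36.6°] simple-harmonic, h=20: full span → s += 20 → s = 20.0000
seg 2 [36.6°–80.5°] uniform, h=-17: full span → s += -17 → s = 3.0000
seg 3 [80.5°–197.5°] dwell: s stays 3.0000
seg 4 [197.5°–242.9°] cycloidal, h=22: full span → s += 22 → s = 25.0000
seg 5 [242.9°–297.1°] simple-harmonic, h=7: θ=266.3° here. β=23.4, B=54.2. 7/2·(1 − cos(π·0.4317)) = 2.7551 → s = 27.7551

27.7551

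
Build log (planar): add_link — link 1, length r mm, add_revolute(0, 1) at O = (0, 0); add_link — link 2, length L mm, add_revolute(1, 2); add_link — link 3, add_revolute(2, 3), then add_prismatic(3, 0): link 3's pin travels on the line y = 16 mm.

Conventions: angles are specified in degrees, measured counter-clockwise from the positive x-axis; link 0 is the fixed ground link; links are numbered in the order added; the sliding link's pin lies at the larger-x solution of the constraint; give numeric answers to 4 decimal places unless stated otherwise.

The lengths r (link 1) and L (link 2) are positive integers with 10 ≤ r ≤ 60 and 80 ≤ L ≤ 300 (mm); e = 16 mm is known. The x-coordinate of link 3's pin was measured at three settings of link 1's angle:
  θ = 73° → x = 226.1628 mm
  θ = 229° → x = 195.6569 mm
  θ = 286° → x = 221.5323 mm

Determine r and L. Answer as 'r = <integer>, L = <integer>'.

constraint per measurement: (x − r cos θ)² + (r sin θ − e)² = L²
subtracting the θ₁ and θ₂ equations cancels the r² and L² terms:
r = (x₁² − x₂²) / (2[(x₁cos θ₁ + e sin θ₁) − (x₂cos θ₂ + e sin θ₂)]) = 28.9999 → r = 29
L² = (x₁ − r cos θ₁)² + (r sin θ₁ − e)² = 47523.9923 → L = 218.0000 → L = 218
check at θ₃=286°: x = 221.5323 (printed 221.5323) ✓

r = 29, L = 218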